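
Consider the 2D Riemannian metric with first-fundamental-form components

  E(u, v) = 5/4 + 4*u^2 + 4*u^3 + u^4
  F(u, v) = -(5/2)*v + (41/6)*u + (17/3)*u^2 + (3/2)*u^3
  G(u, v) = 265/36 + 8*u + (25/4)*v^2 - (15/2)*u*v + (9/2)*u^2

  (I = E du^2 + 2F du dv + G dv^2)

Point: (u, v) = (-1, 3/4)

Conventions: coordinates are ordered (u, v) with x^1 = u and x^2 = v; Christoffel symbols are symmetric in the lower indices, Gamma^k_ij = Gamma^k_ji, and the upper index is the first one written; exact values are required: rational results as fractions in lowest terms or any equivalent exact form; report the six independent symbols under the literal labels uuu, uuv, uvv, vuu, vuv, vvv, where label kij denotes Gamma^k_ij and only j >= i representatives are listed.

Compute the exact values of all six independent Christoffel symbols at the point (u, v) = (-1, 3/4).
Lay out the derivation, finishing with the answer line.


E = 9/4, F = -109/24, G = 7489/576 at the point
E_u = 0, E_v = 0, F_u = 0, F_v = -5/2, G_u = -53/8, G_v = 135/8
EG - F^2 = 19877/2304;  g^inv = (2304/19877) * [[7489/576, 109/24], [109/24, 9/4]]
first-kind symbols [ij,l] = (1/2)(d_i g_jl + d_j g_il - d_l g_ij): [uu,u] = E_u/2 = 0, [uu,v] = F_u - E_v/2 = 0, [uv,u] = E_v/2 = 0, [uv,v] = G_u/2 = -53/16, [vv,u] = F_v - G_u/2 = 13/16, [vv,v] = G_v/2 = 135/16
Gamma^u_ij = (G*[ij,u] - F*[ij,v])/(EG - F^2), Gamma^v_ij = (E*[ij,v] - F*[ij,u])/(EG - F^2)

Answer: Gamma_uuu = 0, Gamma_uuv = -34662/19877, Gamma_uvv = 450517/79508, Gamma_vuu = 0, Gamma_vuv = -17172/19877, Gamma_vvv = 52242/19877


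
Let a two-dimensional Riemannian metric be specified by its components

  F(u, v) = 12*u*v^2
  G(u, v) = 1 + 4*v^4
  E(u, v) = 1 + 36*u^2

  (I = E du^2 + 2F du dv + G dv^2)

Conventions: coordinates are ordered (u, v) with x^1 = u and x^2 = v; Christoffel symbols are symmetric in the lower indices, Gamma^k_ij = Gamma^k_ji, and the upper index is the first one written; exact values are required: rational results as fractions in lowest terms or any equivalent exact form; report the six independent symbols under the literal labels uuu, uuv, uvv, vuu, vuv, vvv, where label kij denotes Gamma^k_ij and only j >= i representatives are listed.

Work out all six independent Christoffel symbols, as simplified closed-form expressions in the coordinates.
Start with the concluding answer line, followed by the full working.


Answer: Gamma_uuu = 36*u/(36*u^2 + 4*v^4 + 1), Gamma_uuv = 0, Gamma_uvv = 24*u*v/(36*u^2 + 4*v^4 + 1), Gamma_vuu = 12*v^2/(36*u^2 + 4*v^4 + 1), Gamma_vuv = 0, Gamma_vvv = 8*v^3/(36*u^2 + 4*v^4 + 1)

E = 1 + 36*u^2; F = 12*u*v^2; G = 1 + 4*v^4
Gamma^k_ij = (1/2) g^{kl} (d_i g_jl + d_j g_il - d_l g_ij), with g^inv = (1/(EG-F^2)) [[G, -F], [-F, E]]
first partials: E_u = 72*u, E_v = 0, F_u = 12*v^2, F_v = 24*u*v, G_u = 0, G_v = 16*v^3
D = EG - F^2 = 1 + 36*u^2 + 4*v^4
expanded: Gamma^u_uu = (G E_u - 2F F_u + F E_v)/(2D), Gamma^u_uv = (G E_v - F G_u)/(2D), Gamma^u_vv = (2G F_v - G G_u - F G_v)/(2D), Gamma^v_uu = (2E F_u - E E_v - F E_u)/(2D), Gamma^v_uv = (E G_u - F E_v)/(2D), Gamma^v_vv = (E G_v - 2F F_v + F G_u)/(2D); substitute and cancel common factors


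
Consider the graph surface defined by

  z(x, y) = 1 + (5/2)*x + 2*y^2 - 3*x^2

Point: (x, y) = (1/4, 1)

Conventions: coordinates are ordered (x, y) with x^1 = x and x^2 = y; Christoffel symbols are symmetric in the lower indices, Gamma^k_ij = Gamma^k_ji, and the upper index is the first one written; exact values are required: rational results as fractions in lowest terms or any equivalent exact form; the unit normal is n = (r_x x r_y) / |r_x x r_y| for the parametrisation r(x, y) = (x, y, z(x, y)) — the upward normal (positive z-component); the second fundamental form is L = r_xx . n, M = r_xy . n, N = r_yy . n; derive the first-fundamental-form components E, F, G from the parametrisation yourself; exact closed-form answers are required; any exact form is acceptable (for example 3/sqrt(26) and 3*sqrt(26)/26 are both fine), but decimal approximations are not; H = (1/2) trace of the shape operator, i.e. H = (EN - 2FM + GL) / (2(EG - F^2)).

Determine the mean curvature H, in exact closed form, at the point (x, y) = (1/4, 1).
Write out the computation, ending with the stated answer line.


z_x = 1, z_y = 4, z_xx = -6, z_xy = 0, z_yy = 4
E = 2, F = 4, G = 17; answer radicand W^2 = 18
unnormalised second-form numerators: l = -6, m = 0, n = 4; L = l/sqrt(18), and similarly M = m/sqrt(W^2), N = n/sqrt(W^2)
H = (E*n - 2*F*m + G*l) / (2*(EG - F^2)*sqrt(W^2)); E*n - 2*F*m + G*l = -94, EG - F^2 = 18, so H = (-47/18)/sqrt(18)

Answer: H = -47*sqrt(2)/108


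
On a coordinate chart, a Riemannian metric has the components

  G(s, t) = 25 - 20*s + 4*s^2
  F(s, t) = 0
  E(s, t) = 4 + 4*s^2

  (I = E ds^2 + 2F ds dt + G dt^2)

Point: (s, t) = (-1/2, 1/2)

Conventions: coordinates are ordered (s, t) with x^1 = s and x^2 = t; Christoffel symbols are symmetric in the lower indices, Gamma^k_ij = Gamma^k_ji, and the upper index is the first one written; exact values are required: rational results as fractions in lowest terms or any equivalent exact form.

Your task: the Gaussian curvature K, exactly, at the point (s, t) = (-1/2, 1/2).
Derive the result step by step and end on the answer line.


E = 5, F = 0, G = 36, EG - F^2 = 180 at the point
E_s = -4, E_t = 0, F_s = 0, F_t = 0, G_s = -24, G_t = 0
E_tt = 0, F_st = 0, G_ss = 8
Brioschi: K = (det M1 - det M2) / (EG - F^2)^2 with the standard first/second-derivative matrices M1, M2.
M1 = [[-E_tt/2 + F_st - G_ss/2, E_s/2, F_s - E_t/2], [F_t - G_s/2, E, F], [G_t/2, F, G]] = [[-4, -2, 0], [12, 5, 0], [0, 0, 36]]; det M1 = 144
M2 = [[0, E_t/2, G_s/2], [E_t/2, E, F], [G_s/2, F, G]] = [[0, 0, -12], [0, 5, 0], [-12, 0, 36]]; det M2 = -720
det M1 - det M2 = 864; K = 864 / (180)^2 = 2/75

Answer: K = 2/75


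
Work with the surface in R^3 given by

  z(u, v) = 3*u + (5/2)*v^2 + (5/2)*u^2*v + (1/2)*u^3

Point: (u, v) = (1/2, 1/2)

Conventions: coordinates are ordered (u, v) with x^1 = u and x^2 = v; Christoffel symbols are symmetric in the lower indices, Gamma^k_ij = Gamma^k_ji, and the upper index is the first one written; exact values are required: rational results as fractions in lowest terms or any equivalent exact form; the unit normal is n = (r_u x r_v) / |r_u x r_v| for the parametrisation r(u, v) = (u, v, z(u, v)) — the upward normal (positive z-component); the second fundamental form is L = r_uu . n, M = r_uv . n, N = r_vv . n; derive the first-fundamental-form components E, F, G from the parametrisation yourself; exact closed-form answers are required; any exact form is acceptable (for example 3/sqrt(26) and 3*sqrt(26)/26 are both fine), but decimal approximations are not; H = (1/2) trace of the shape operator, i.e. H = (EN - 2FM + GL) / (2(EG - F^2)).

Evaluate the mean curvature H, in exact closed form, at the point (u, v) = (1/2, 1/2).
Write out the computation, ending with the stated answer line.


z_u = 37/8, z_v = 25/8, z_uu = 4, z_uv = 5/2, z_vv = 5
E = 1433/64, F = 925/64, G = 689/64; answer radicand W^2 = 1029/32
unnormalised second-form numerators: l = 4, m = 5/2, n = 5; L = l/sqrt(1029/32), and similarly M = m/sqrt(W^2), N = n/sqrt(W^2)
H = (E*n - 2*F*m + G*l) / (2*(EG - F^2)*sqrt(W^2)); E*n - 2*F*m + G*l = 331/4, EG - F^2 = 1029/32, so H = (1324/1029)/sqrt(1029/32)

Answer: H = 5296*sqrt(42)/151263


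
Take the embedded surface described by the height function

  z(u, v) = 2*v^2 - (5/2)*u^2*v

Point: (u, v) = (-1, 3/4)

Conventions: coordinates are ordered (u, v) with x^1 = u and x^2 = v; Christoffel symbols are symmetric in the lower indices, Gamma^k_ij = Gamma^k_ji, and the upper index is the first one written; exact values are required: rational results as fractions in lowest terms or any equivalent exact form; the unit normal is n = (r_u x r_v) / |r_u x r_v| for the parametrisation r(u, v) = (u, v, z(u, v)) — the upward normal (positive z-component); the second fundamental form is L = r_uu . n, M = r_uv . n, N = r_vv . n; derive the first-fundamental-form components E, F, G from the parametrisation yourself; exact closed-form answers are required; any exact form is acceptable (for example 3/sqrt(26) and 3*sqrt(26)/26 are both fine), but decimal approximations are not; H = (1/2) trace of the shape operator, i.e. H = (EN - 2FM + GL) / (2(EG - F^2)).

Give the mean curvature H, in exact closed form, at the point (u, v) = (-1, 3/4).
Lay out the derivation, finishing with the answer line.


z_u = 15/4, z_v = 1/2, z_uu = -15/4, z_uv = 5, z_vv = 4
E = 241/16, F = 15/8, G = 5/4; answer radicand W^2 = 245/16
unnormalised second-form numerators: l = -15/4, m = 5, n = 4; L = l/sqrt(245/16), and similarly M = m/sqrt(W^2), N = n/sqrt(W^2)
H = (E*n - 2*F*m + G*l) / (2*(EG - F^2)*sqrt(W^2)); E*n - 2*F*m + G*l = 589/16, EG - F^2 = 245/16, so H = (589/490)/sqrt(245/16)

Answer: H = 1178*sqrt(5)/8575


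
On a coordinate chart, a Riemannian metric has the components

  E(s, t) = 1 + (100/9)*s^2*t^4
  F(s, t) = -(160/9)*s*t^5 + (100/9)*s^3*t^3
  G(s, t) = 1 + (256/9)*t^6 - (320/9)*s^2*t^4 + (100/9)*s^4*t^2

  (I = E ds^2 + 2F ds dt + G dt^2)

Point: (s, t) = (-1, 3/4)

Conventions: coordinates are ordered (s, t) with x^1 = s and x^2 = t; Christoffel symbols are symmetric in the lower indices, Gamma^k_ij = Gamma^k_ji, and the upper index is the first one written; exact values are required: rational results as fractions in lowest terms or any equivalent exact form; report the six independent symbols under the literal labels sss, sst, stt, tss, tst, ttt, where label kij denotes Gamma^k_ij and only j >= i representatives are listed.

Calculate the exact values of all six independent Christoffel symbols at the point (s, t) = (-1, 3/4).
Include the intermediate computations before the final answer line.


E = 289/64, F = -15/32, G = 17/16 at the point
E_s = -225/32, E_t = 75/4, F_s = 315/32, F_t = 75/8, G_s = -5/2, G_t = -17/6
EG - F^2 = 293/64;  g^inv = (64/293) * [[17/16, 15/32], [15/32, 289/64]]
first-kind symbols [ij,l] = (1/2)(d_i g_jl + d_j g_il - d_l g_ij): [ss,s] = E_s/2 = -225/64, [ss,t] = F_s - E_t/2 = 15/32, [st,s] = E_t/2 = 75/8, [st,t] = G_s/2 = -5/4, [tt,s] = F_t - G_s/2 = 85/8, [tt,t] = G_t/2 = -17/12
Gamma^s_ij = (G*[ij,s] - F*[ij,t])/(EG - F^2), Gamma^t_ij = (E*[ij,t] - F*[ij,s])/(EG - F^2)

Answer: Gamma_sss = -225/293, Gamma_sst = 600/293, Gamma_stt = 680/293, Gamma_tss = 30/293, Gamma_tst = -80/293, Gamma_ttt = -272/879


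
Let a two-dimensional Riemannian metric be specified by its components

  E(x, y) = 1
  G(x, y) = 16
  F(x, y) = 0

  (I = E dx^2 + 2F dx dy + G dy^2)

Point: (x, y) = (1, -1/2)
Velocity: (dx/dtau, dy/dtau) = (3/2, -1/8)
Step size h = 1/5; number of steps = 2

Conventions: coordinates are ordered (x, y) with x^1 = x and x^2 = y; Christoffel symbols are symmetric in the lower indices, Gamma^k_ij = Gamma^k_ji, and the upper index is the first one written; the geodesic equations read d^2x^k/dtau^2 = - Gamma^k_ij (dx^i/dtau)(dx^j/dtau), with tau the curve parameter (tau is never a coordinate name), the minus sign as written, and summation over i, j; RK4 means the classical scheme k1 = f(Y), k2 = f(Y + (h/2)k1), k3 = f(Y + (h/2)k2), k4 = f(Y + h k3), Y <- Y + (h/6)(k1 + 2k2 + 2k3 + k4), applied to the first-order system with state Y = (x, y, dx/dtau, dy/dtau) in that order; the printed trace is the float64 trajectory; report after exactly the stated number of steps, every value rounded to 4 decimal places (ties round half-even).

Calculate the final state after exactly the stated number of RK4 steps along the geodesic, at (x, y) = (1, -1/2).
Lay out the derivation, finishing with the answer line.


f(Y) = (dx/dtau, dy/dtau, -Gamma^x_ij Y'^i Y'^j, -Gamma^y_ij Y'^i Y'^j) with the Gammas evaluated at the stage position; h = 0.200000; intermediate values shown to 6 dp
step 0: x = 1.0000, y = -0.5000, dx/dtau = 1.5000, dy/dtau = -0.1250
step 1:
  k1: at (x, y) = (1.000000, -0.500000), (dx/dtau, dy/dtau) = (1.500000, -0.125000); Gamma_xxx = 0.000000, Gamma_xxy = 0.000000, Gamma_xyy = 0.000000, Gamma_yxx = 0.000000, Gamma_yxy = 0.000000, Gamma_yyy = 0.000000; k1 = (1.500000, -0.125000, 0.000000, 0.000000)
  k2: at (x, y) = (1.150000, -0.512500), (dx/dtau, dy/dtau) = (1.500000, -0.125000); Gamma_xxx = 0.000000, Gamma_xxy = 0.000000, Gamma_xyy = 0.000000, Gamma_yxx = 0.000000, Gamma_yxy = 0.000000, Gamma_yyy = 0.000000; k2 = (1.500000, -0.125000, 0.000000, 0.000000)
  k3: at (x, y) = (1.150000, -0.512500), (dx/dtau, dy/dtau) = (1.500000, -0.125000); Gamma_xxx = 0.000000, Gamma_xxy = 0.000000, Gamma_xyy = 0.000000, Gamma_yxx = 0.000000, Gamma_yxy = 0.000000, Gamma_yyy = 0.000000; k3 = (1.500000, -0.125000, 0.000000, 0.000000)
  k4: at (x, y) = (1.300000, -0.525000), (dx/dtau, dy/dtau) = (1.500000, -0.125000); Gamma_xxx = 0.000000, Gamma_xxy = 0.000000, Gamma_xyy = 0.000000, Gamma_yxx = 0.000000, Gamma_yxy = 0.000000, Gamma_yyy = 0.000000; k4 = (1.500000, -0.125000, 0.000000, 0.000000)
  Y <- Y + (h/6)(k1 + 2k2 + 2k3 + k4): x = 1.3000, y = -0.5250, dx/dtau = 1.5000, dy/dtau = -0.1250
step 2:
  k1: at (x, y) = (1.300000, -0.525000), (dx/dtau, dy/dtau) = (1.500000, -0.125000); Gamma_xxx = 0.000000, Gamma_xxy = 0.000000, Gamma_xyy = 0.000000, Gamma_yxx = 0.000000, Gamma_yxy = 0.000000, Gamma_yyy = 0.000000; k1 = (1.500000, -0.125000, 0.000000, 0.000000)
  k2: at (x, y) = (1.450000, -0.537500), (dx/dtau, dy/dtau) = (1.500000, -0.125000); Gamma_xxx = 0.000000, Gamma_xxy = 0.000000, Gamma_xyy = 0.000000, Gamma_yxx = 0.000000, Gamma_yxy = 0.000000, Gamma_yyy = 0.000000; k2 = (1.500000, -0.125000, 0.000000, 0.000000)
  k3: at (x, y) = (1.450000, -0.537500), (dx/dtau, dy/dtau) = (1.500000, -0.125000); Gamma_xxx = 0.000000, Gamma_xxy = 0.000000, Gamma_xyy = 0.000000, Gamma_yxx = 0.000000, Gamma_yxy = 0.000000, Gamma_yyy = 0.000000; k3 = (1.500000, -0.125000, 0.000000, 0.000000)
  k4: at (x, y) = (1.600000, -0.550000), (dx/dtau, dy/dtau) = (1.500000, -0.125000); Gamma_xxx = 0.000000, Gamma_xxy = 0.000000, Gamma_xyy = 0.000000, Gamma_yxx = 0.000000, Gamma_yxy = 0.000000, Gamma_yyy = 0.000000; k4 = (1.500000, -0.125000, 0.000000, 0.000000)
  Y <- Y + (h/6)(k1 + 2k2 + 2k3 + k4): x = 1.6000, y = -0.5500, dx/dtau = 1.5000, dy/dtau = -0.1250

Answer: x = 1.6000, y = -0.5500, dx/dtau = 1.5000, dy/dtau = -0.1250


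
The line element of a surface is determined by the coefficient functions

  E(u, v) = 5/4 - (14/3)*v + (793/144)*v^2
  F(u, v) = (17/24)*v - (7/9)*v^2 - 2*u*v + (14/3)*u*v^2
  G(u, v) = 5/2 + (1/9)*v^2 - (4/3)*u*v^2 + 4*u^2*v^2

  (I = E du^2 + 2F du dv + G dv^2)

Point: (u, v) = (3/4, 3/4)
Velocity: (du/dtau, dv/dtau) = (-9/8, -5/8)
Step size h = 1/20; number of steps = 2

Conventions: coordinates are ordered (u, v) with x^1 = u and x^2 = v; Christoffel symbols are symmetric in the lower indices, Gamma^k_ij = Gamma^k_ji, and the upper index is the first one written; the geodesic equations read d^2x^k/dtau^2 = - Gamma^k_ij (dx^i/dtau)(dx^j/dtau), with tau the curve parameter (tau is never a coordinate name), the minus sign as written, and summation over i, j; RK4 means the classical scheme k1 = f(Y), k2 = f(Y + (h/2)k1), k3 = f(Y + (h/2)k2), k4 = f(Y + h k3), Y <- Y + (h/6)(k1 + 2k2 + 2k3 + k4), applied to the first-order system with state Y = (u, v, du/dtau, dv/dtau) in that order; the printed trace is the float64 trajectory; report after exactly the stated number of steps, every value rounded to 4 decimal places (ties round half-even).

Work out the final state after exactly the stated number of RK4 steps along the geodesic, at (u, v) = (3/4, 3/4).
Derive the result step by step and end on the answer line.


f(Y) = (du/dtau, dv/dtau, -Gamma^u_ij Y'^i Y'^j, -Gamma^v_ij Y'^i Y'^j) with the Gammas evaluated at the stage position; h = 0.050000; intermediate values shown to 6 dp
step 0: u = 0.7500, v = 0.7500, du/dtau = -1.1250, dv/dtau = -0.6250
step 1:
  k1: at (u, v) = (0.750000, 0.750000), (du/dtau, dv/dtau) = (-1.125000, -0.625000); Gamma_uuu = 0.333409, Gamma_uuv = 2.454689, Gamma_uvv = 2.914526, Gamma_vuu = -0.301457, Gamma_vuv = -0.302782, Gamma_vvv = -0.524106; k1 = (-1.125000, -0.625000, -5.012364, 1.012047)
  k2: at (u, v) = (0.721875, 0.734375), (du/dtau, dv/dtau) = (-1.250309, -0.599699); Gamma_uuu = 0.320212, Gamma_uuv = 2.472862, Gamma_uvv = 2.902148, Gamma_vuu = -0.296153, Gamma_vuv = -0.291366, Gamma_vvv = -0.499967; k2 = (-1.250309, -0.599699, -5.252651, 1.079714)
  k3: at (u, v) = (0.718742, 0.735008), (du/dtau, dv/dtau) = (-1.256316, -0.598007); Gamma_uuu = 0.319165, Gamma_uuv = 2.470384, Gamma_uvv = 2.881097, Gamma_vuu = -0.296458, Gamma_vuv = -0.291713, Gamma_vvv = -0.497009; k3 = (-1.256316, -0.598007, -5.245994, 1.083966)
  k4: at (u, v) = (0.687184, 0.720100), (du/dtau, dv/dtau) = (-1.387300, -0.570802); Gamma_uuu = 0.304189, Gamma_uuv = 2.483694, Gamma_uvv = 2.843641, Gamma_vuu = -0.290598, Gamma_vuv = -0.280071, Gamma_vvv = -0.469486; k4 = (-1.387300, -0.570802, -5.445483, 1.155812)
  Y <- Y + (h/6)(k1 + 2k2 + 2k3 + k4): u = 0.6873, v = 0.7201, du/dtau = -1.3871, dv/dtau = -0.5709
step 2:
  k1: at (u, v) = (0.687287, 0.720073), (du/dtau, dv/dtau) = (-1.387126, -0.570873); Gamma_uuu = 0.304220, Gamma_uuv = 2.483777, Gamma_uvv = 2.844385, Gamma_vuu = -0.290585, Gamma_vuv = -0.280053, Gamma_vvv = -0.469580; k1 = (-1.387126, -0.570873, -5.446003, 1.155687)
  k2: at (u, v) = (0.652609, 0.705801), (du/dtau, dv/dtau) = (-1.523276, -0.541981); Gamma_uuu = 0.287782, Gamma_uuv = 2.492391, Gamma_uvv = 2.783372, Gamma_vuu = -0.284197, Gamma_vuv = -0.268407, Gamma_vvv = -0.439338; k2 = (-1.523276, -0.541981, -5.600727, 1.231681)
  k3: at (u, v) = (0.649205, 0.706524), (du/dtau, dv/dtau) = (-1.527144, -0.540081); Gamma_uuu = 0.286761, Gamma_uuv = 2.490173, Gamma_uvv = 2.759890, Gamma_vuu = -0.284595, Gamma_vuv = -0.268970, Gamma_vvv = -0.436321; k3 = (-1.527144, -0.540081, -5.581499, 1.234676)
  k4: at (u, v) = (0.610930, 0.693069), (du/dtau, dv/dtau) = (-1.666201, -0.509139); Gamma_uuu = 0.269071, Gamma_uuv = 2.494141, Gamma_uvv = 2.670374, Gamma_vuu = -0.277881, Gamma_vuv = -0.257896, Gamma_vvv = -0.403497; k4 = (-1.666201, -0.509139, -5.670927, 1.313619)
  Y <- Y + (h/6)(k1 + 2k2 + 2k3 + k4): u = 0.6110, v = 0.6930, du/dtau = -1.6661, dv/dtau = -0.5092

Answer: u = 0.6110, v = 0.6930, du/dtau = -1.6661, dv/dtau = -0.5092


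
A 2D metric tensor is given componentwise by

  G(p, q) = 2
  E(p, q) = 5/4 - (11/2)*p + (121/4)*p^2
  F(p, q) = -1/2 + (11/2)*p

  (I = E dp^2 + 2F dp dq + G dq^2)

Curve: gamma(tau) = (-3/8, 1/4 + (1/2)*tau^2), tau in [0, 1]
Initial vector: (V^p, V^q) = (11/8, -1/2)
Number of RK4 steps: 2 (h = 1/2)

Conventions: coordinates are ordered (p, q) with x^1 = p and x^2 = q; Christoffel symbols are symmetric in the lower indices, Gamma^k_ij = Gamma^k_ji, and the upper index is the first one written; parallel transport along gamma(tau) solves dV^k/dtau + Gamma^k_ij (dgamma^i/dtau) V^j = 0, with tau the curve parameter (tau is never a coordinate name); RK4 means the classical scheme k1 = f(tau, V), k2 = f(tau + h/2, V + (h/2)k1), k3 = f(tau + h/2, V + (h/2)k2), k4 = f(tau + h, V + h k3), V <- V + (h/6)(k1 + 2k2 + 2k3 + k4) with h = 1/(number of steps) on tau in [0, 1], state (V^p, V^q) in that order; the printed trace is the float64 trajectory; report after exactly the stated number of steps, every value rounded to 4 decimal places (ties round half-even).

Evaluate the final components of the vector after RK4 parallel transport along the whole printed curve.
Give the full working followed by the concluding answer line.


gamma'(tau) = (0, tau); f(tau, V)^k = -Gamma^k_ij(gamma(tau)) gamma'^i(tau) V^j; h = 1/2; intermediate values shown to 6 dp
curve data and Christoffel symbols at the stage parameters:
  tau = 0.000000: gamma = (-0.375000, 0.250000), gamma' = (0.000000, 0.000000); Gamma_ppp = -1.645235, Gamma_ppq = 0.000000, Gamma_pqq = 0.000000, Gamma_qpp = 0.642043, Gamma_qpq = 0.000000, Gamma_qqq = 0.000000
  tau = 0.250000: gamma = (-0.375000, 0.281250), gamma' = (0.000000, 0.250000); Gamma_ppp = -1.645235, Gamma_ppq = 0.000000, Gamma_pqq = 0.000000, Gamma_qpp = 0.642043, Gamma_qpq = 0.000000, Gamma_qqq = 0.000000
  tau = 0.500000: gamma = (-0.375000, 0.375000), gamma' = (0.000000, 0.500000); Gamma_ppp = -1.645235, Gamma_ppq = 0.000000, Gamma_pqq = 0.000000, Gamma_qpp = 0.642043, Gamma_qpq = 0.000000, Gamma_qqq = 0.000000
  tau = 0.750000: gamma = (-0.375000, 0.531250), gamma' = (0.000000, 0.750000); Gamma_ppp = -1.645235, Gamma_ppq = 0.000000, Gamma_pqq = 0.000000, Gamma_qpp = 0.642043, Gamma_qpq = 0.000000, Gamma_qqq = 0.000000
  tau = 1.000000: gamma = (-0.375000, 0.750000), gamma' = (0.000000, 1.000000); Gamma_ppp = -1.645235, Gamma_ppq = 0.000000, Gamma_pqq = 0.000000, Gamma_qpp = 0.642043, Gamma_qpq = 0.000000, Gamma_qqq = 0.000000
step 0: V^p = 1.3750, V^q = -0.5000
step 1: k1 = (0.000000, 0.000000), k2 = (0.000000, 0.000000), k3 = (0.000000, 0.000000), k4 = (0.000000, 0.000000); V <- V + (h/6)(k1 + 2k2 + 2k3 + k4): V^p = 1.3750, V^q = -0.5000
step 2: k1 = (0.000000, 0.000000), k2 = (0.000000, 0.000000), k3 = (0.000000, 0.000000), k4 = (0.000000, 0.000000); V <- V + (h/6)(k1 + 2k2 + 2k3 + k4): V^p = 1.3750, V^q = -0.5000

Answer: V^p = 1.3750, V^q = -0.5000


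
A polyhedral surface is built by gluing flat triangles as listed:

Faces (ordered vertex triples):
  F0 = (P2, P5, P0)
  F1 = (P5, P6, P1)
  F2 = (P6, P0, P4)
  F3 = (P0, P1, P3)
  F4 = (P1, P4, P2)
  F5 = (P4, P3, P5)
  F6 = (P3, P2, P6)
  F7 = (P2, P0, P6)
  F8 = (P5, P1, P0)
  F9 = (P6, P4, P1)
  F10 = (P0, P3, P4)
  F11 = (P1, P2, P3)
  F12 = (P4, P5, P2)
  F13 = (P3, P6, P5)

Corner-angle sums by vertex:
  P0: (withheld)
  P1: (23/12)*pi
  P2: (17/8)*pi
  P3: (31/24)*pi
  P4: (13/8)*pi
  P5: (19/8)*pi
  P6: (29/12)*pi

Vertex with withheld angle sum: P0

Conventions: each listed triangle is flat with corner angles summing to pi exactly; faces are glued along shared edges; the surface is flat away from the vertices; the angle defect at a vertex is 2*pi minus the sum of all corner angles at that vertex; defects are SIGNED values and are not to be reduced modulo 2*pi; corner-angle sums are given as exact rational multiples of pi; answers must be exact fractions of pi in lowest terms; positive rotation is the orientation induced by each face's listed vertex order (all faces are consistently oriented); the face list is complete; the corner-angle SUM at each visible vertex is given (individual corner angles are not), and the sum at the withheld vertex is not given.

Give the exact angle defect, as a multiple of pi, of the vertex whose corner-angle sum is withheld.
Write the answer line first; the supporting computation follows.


Answer: defect(P0) = -pi/4

V = 7, E = 21, F = 14; chi = V - E + F = 0
Gauss-Bonnet: total defect = 2*pi*chi = 0; visible defects sum to pi/4


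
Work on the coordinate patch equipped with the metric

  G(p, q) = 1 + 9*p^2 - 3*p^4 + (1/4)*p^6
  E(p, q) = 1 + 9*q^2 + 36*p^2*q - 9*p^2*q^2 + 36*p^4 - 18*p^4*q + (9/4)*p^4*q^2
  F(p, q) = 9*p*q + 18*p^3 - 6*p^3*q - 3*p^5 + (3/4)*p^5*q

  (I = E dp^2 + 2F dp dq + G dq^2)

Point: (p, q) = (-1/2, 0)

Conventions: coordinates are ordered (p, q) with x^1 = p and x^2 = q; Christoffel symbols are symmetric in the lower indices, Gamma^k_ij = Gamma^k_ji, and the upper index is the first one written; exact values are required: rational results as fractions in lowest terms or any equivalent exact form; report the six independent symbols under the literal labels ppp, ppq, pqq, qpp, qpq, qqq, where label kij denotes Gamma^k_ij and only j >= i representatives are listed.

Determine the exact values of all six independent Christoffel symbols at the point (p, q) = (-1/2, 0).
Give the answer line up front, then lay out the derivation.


Answer: Gamma_ppp = -2304/1361, Gamma_ppq = 1008/1361, Gamma_pqq = 0, Gamma_qpp = 2208/1361, Gamma_qpq = -966/1361, Gamma_qqq = 0

E = 13/4, F = -69/32, G = 785/256 at the point
E_p = -18, E_q = 63/8, F_p = 201/16, F_q = -483/128, G_p = -483/64, G_q = 0
EG - F^2 = 1361/256;  g^inv = (256/1361) * [[785/256, 69/32], [69/32, 13/4]]
first-kind symbols [ij,l] = (1/2)(d_i g_jl + d_j g_il - d_l g_ij): [pp,p] = E_p/2 = -9, [pp,q] = F_p - E_q/2 = 69/8, [pq,p] = E_q/2 = 63/16, [pq,q] = G_p/2 = -483/128, [qq,p] = F_q - G_p/2 = 0, [qq,q] = G_q/2 = 0
Gamma^p_ij = (G*[ij,p] - F*[ij,q])/(EG - F^2), Gamma^q_ij = (E*[ij,q] - F*[ij,p])/(EG - F^2)


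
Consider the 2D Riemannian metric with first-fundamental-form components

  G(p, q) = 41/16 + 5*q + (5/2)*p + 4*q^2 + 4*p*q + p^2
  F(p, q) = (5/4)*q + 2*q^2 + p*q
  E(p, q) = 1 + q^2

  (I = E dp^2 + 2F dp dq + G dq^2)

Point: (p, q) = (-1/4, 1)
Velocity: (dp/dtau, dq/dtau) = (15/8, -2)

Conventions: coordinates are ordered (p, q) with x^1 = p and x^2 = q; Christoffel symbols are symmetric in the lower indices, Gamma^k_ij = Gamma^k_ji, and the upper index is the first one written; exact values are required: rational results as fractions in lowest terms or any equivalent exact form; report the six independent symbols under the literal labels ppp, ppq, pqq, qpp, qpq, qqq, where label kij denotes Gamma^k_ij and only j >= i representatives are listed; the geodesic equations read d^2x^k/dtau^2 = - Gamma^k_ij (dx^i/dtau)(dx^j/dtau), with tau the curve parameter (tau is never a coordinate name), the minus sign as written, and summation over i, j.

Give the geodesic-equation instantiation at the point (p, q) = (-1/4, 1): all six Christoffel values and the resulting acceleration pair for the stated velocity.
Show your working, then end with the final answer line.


E = 2, F = 3, G = 10 at the point
E_p = 0, E_q = 2, F_p = 1, F_q = 5, G_p = 6, G_q = 12
EG - F^2 = 11;  g^inv = (1/11) * [[10, -3], [-3, 2]]
first-kind symbols [ij,l] = (1/2)(d_i g_jl + d_j g_il - d_l g_ij): [pp,p] = E_p/2 = 0, [pp,q] = F_p - E_q/2 = 0, [pq,p] = E_q/2 = 1, [pq,q] = G_p/2 = 3, [qq,p] = F_q - G_p/2 = 2, [qq,q] = G_q/2 = 6
Gamma^p_ij = (G*[ij,p] - F*[ij,q])/(EG - F^2), Gamma^q_ij = (E*[ij,q] - F*[ij,p])/(EG - F^2)
Gamma_ppp = 0, Gamma_ppq = 1/11, Gamma_pqq = 2/11, Gamma_qpp = 0, Gamma_qpq = 3/11, Gamma_qqq = 6/11
d^2p/dtau^2 = -(Gamma_ppp*(15/8)^2 + 2*Gamma_ppq*(15/8)*(-2) + Gamma_pqq*(-2)^2) = -1/22
d^2q/dtau^2 = -(Gamma_qpp*(15/8)^2 + 2*Gamma_qpq*(15/8)*(-2) + Gamma_qqq*(-2)^2) = -3/22

Answer: Gamma_ppp = 0, Gamma_ppq = 1/11, Gamma_pqq = 2/11, Gamma_qpp = 0, Gamma_qpq = 3/11, Gamma_qqq = 6/11; accelerations (d^2p/dtau^2, d^2q/dtau^2) = (-1/22, -3/22)


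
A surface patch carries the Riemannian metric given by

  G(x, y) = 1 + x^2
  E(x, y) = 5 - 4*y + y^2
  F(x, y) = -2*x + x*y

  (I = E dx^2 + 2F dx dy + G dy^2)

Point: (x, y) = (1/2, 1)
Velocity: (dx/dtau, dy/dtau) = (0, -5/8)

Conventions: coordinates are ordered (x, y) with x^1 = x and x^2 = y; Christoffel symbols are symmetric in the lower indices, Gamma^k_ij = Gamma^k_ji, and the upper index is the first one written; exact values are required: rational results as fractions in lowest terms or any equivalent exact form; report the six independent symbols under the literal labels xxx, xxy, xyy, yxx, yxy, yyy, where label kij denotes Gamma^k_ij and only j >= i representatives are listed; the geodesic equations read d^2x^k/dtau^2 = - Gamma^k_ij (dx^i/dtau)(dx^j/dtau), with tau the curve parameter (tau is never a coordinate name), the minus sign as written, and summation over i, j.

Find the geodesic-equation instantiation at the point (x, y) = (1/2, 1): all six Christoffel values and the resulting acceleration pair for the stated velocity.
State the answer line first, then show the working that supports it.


Answer: Gamma_xxx = 0, Gamma_xxy = -4/9, Gamma_xyy = 0, Gamma_yxx = 0, Gamma_yxy = 2/9, Gamma_yyy = 0; accelerations (d^2x/dtau^2, d^2y/dtau^2) = (0, 0)

E = 2, F = -1/2, G = 5/4 at the point
E_x = 0, E_y = -2, F_x = -1, F_y = 1/2, G_x = 1, G_y = 0
EG - F^2 = 9/4;  g^inv = (4/9) * [[5/4, 1/2], [1/2, 2]]
first-kind symbols [ij,l] = (1/2)(d_i g_jl + d_j g_il - d_l g_ij): [xx,x] = E_x/2 = 0, [xx,y] = F_x - E_y/2 = 0, [xy,x] = E_y/2 = -1, [xy,y] = G_x/2 = 1/2, [yy,x] = F_y - G_x/2 = 0, [yy,y] = G_y/2 = 0
Gamma^x_ij = (G*[ij,x] - F*[ij,y])/(EG - F^2), Gamma^y_ij = (E*[ij,y] - F*[ij,x])/(EG - F^2)
Gamma_xxx = 0, Gamma_xxy = -4/9, Gamma_xyy = 0, Gamma_yxx = 0, Gamma_yxy = 2/9, Gamma_yyy = 0
d^2x/dtau^2 = -(Gamma_xxx*(0)^2 + 2*Gamma_xxy*(0)*(-5/8) + Gamma_xyy*(-5/8)^2) = 0
d^2y/dtau^2 = -(Gamma_yxx*(0)^2 + 2*Gamma_yxy*(0)*(-5/8) + Gamma_yyy*(-5/8)^2) = 0


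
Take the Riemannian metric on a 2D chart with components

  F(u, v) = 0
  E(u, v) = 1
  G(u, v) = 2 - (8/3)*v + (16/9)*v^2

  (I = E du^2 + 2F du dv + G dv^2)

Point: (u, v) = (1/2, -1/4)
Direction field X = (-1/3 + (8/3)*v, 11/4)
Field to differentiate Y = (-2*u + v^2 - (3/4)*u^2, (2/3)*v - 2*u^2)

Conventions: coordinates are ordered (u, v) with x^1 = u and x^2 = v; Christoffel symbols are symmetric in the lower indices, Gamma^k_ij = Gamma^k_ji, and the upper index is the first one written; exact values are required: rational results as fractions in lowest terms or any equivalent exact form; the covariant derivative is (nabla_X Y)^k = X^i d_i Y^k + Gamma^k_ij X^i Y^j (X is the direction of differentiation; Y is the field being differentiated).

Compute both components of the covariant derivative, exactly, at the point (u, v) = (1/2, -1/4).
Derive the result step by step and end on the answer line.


E = 1, F = 0, G = 25/9 at the point
E_u = 0, E_v = 0, F_u = 0, F_v = 0, G_u = 0, G_v = -32/9
EG - F^2 = 25/9;  g^inv = (9/25) * [[25/9, 0], [0, 1]]
first-kind symbols [ij,l] = (1/2)(d_i g_jl + d_j g_il - d_l g_ij): [uu,u] = E_u/2 = 0, [uu,v] = F_u - E_v/2 = 0, [uv,u] = E_v/2 = 0, [uv,v] = G_u/2 = 0, [vv,u] = F_v - G_u/2 = 0, [vv,v] = G_v/2 = -16/9
Gamma^u_ij = (G*[ij,u] - F*[ij,v])/(EG - F^2), Gamma^v_ij = (E*[ij,v] - F*[ij,u])/(EG - F^2)
Gamma_uuu = 0, Gamma_uuv = 0, Gamma_uvv = 0, Gamma_vuu = 0, Gamma_vuv = 0, Gamma_vvv = -16/25
X = (-1, 11/4), Y = (-9/8, -2/3) at the point

Answer: (nabla_X Y)^u = 11/8, (nabla_X Y)^v = 751/150


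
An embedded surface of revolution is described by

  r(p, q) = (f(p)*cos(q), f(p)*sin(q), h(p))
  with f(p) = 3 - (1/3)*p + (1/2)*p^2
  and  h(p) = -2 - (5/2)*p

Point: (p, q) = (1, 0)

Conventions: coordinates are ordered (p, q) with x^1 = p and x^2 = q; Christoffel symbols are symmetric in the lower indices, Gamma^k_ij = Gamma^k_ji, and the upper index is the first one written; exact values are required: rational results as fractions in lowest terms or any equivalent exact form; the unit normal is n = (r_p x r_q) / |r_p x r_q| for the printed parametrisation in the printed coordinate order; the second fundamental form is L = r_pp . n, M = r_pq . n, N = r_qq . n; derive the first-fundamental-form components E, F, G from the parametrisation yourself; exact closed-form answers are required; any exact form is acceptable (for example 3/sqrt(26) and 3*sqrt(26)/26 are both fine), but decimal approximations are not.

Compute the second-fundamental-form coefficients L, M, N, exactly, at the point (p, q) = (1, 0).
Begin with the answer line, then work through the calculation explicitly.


Answer: L = 15*sqrt(241)/241, M = 0, N = -95*sqrt(241)/482

f = 19/6, f' = 2/3, f'' = 1, h' = -5/2, h'' = 0
E = 241/36, F = 0, G = 361/36; answer radicand W^2 = 241/36
unnormalised second-form numerators: l = 5/2, m = 0, n = -95/12; L = l/sqrt(241/36), and similarly M = m/sqrt(W^2), N = n/sqrt(W^2)


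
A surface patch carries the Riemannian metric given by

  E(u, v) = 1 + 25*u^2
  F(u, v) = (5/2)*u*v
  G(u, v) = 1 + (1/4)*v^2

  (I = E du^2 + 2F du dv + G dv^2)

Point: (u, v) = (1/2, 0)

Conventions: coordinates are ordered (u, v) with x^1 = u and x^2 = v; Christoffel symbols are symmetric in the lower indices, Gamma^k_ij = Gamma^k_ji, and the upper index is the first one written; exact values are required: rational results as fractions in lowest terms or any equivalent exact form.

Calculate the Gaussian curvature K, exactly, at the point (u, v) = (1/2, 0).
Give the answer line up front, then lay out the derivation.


Answer: K = 40/841

E = 29/4, F = 0, G = 1, EG - F^2 = 29/4 at the point
E_u = 25, E_v = 0, F_u = 0, F_v = 5/4, G_u = 0, G_v = 0
E_vv = 0, F_uv = 5/2, G_uu = 0
Brioschi: K = (det M1 - det M2) / (EG - F^2)^2 with the standard first/second-derivative matrices M1, M2.
M1 = [[-E_vv/2 + F_uv - G_uu/2, E_u/2, F_u - E_v/2], [F_v - G_u/2, E, F], [G_v/2, F, G]] = [[5/2, 25/2, 0], [5/4, 29/4, 0], [0, 0, 1]]; det M1 = 5/2
M2 = [[0, E_v/2, G_u/2], [E_v/2, E, F], [G_u/2, F, G]] = [[0, 0, 0], [0, 29/4, 0], [0, 0, 1]]; det M2 = 0
det M1 - det M2 = 5/2; K = 5/2 / (29/4)^2 = 40/841


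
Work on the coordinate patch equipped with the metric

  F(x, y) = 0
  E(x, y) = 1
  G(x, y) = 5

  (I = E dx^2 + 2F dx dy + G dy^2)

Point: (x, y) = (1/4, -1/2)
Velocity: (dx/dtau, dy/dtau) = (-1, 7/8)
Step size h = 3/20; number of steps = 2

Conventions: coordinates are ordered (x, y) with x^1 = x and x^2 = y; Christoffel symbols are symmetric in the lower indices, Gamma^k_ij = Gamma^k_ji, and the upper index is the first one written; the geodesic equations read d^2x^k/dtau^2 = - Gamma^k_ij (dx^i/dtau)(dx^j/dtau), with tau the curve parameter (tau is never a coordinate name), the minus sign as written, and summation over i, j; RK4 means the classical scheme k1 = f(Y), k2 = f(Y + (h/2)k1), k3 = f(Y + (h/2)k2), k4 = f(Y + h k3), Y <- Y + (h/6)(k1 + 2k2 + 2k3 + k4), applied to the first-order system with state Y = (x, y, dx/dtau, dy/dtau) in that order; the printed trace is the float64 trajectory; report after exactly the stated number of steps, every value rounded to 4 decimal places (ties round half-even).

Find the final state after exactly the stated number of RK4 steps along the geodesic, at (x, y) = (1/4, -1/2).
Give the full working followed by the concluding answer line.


f(Y) = (dx/dtau, dy/dtau, -Gamma^x_ij Y'^i Y'^j, -Gamma^y_ij Y'^i Y'^j) with the Gammas evaluated at the stage position; h = 0.150000; intermediate values shown to 6 dp
step 0: x = 0.2500, y = -0.5000, dx/dtau = -1.0000, dy/dtau = 0.8750
step 1:
  k1: at (x, y) = (0.250000, -0.500000), (dx/dtau, dy/dtau) = (-1.000000, 0.875000); Gamma_xxx = 0.000000, Gamma_xxy = 0.000000, Gamma_xyy = 0.000000, Gamma_yxx = 0.000000, Gamma_yxy = 0.000000, Gamma_yyy = 0.000000; k1 = (-1.000000, 0.875000, 0.000000, 0.000000)
  k2: at (x, y) = (0.175000, -0.434375), (dx/dtau, dy/dtau) = (-1.000000, 0.875000); Gamma_xxx = 0.000000, Gamma_xxy = 0.000000, Gamma_xyy = 0.000000, Gamma_yxx = 0.000000, Gamma_yxy = 0.000000, Gamma_yyy = 0.000000; k2 = (-1.000000, 0.875000, 0.000000, 0.000000)
  k3: at (x, y) = (0.175000, -0.434375), (dx/dtau, dy/dtau) = (-1.000000, 0.875000); Gamma_xxx = 0.000000, Gamma_xxy = 0.000000, Gamma_xyy = 0.000000, Gamma_yxx = 0.000000, Gamma_yxy = 0.000000, Gamma_yyy = 0.000000; k3 = (-1.000000, 0.875000, 0.000000, 0.000000)
  k4: at (x, y) = (0.100000, -0.368750), (dx/dtau, dy/dtau) = (-1.000000, 0.875000); Gamma_xxx = 0.000000, Gamma_xxy = 0.000000, Gamma_xyy = 0.000000, Gamma_yxx = 0.000000, Gamma_yxy = 0.000000, Gamma_yyy = 0.000000; k4 = (-1.000000, 0.875000, 0.000000, 0.000000)
  Y <- Y + (h/6)(k1 + 2k2 + 2k3 + k4): x = 0.1000, y = -0.3688, dx/dtau = -1.0000, dy/dtau = 0.8750
step 2:
  k1: at (x, y) = (0.100000, -0.368750), (dx/dtau, dy/dtau) = (-1.000000, 0.875000); Gamma_xxx = 0.000000, Gamma_xxy = 0.000000, Gamma_xyy = 0.000000, Gamma_yxx = 0.000000, Gamma_yxy = 0.000000, Gamma_yyy = 0.000000; k1 = (-1.000000, 0.875000, 0.000000, 0.000000)
  k2: at (x, y) = (0.025000, -0.303125), (dx/dtau, dy/dtau) = (-1.000000, 0.875000); Gamma_xxx = 0.000000, Gamma_xxy = 0.000000, Gamma_xyy = 0.000000, Gamma_yxx = 0.000000, Gamma_yxy = 0.000000, Gamma_yyy = 0.000000; k2 = (-1.000000, 0.875000, 0.000000, 0.000000)
  k3: at (x, y) = (0.025000, -0.303125), (dx/dtau, dy/dtau) = (-1.000000, 0.875000); Gamma_xxx = 0.000000, Gamma_xxy = 0.000000, Gamma_xyy = 0.000000, Gamma_yxx = 0.000000, Gamma_yxy = 0.000000, Gamma_yyy = 0.000000; k3 = (-1.000000, 0.875000, 0.000000, 0.000000)
  k4: at (x, y) = (-0.050000, -0.237500), (dx/dtau, dy/dtau) = (-1.000000, 0.875000); Gamma_xxx = 0.000000, Gamma_xxy = 0.000000, Gamma_xyy = 0.000000, Gamma_yxx = 0.000000, Gamma_yxy = 0.000000, Gamma_yyy = 0.000000; k4 = (-1.000000, 0.875000, 0.000000, 0.000000)
  Y <- Y + (h/6)(k1 + 2k2 + 2k3 + k4): x = -0.0500, y = -0.2375, dx/dtau = -1.0000, dy/dtau = 0.8750

Answer: x = -0.0500, y = -0.2375, dx/dtau = -1.0000, dy/dtau = 0.8750


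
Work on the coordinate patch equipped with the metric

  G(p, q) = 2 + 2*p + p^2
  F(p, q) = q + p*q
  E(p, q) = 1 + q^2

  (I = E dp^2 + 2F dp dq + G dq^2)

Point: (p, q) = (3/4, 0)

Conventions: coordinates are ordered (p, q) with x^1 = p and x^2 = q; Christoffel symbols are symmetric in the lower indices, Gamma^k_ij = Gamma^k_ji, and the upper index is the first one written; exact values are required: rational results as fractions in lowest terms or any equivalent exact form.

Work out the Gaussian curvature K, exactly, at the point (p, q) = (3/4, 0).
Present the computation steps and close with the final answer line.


E = 1, F = 0, G = 65/16, EG - F^2 = 65/16 at the point
E_p = 0, E_q = 0, F_p = 0, F_q = 7/4, G_p = 7/2, G_q = 0
E_qq = 2, F_pq = 1, G_pp = 2
Compute both Brioschi determinants and normalise by (EG - F^2)^2.
M1 = [[-E_qq/2 + F_pq - G_pp/2, E_p/2, F_p - E_q/2], [F_q - G_p/2, E, F], [G_q/2, F, G]] = [[-1, 0, 0], [0, 1, 0], [0, 0, 65/16]]; det M1 = -65/16
M2 = [[0, E_q/2, G_p/2], [E_q/2, E, F], [G_p/2, F, G]] = [[0, 0, 7/4], [0, 1, 0], [7/4, 0, 65/16]]; det M2 = -49/16
det M1 - det M2 = -1; K = -1 / (65/16)^2 = -256/4225

Answer: K = -256/4225


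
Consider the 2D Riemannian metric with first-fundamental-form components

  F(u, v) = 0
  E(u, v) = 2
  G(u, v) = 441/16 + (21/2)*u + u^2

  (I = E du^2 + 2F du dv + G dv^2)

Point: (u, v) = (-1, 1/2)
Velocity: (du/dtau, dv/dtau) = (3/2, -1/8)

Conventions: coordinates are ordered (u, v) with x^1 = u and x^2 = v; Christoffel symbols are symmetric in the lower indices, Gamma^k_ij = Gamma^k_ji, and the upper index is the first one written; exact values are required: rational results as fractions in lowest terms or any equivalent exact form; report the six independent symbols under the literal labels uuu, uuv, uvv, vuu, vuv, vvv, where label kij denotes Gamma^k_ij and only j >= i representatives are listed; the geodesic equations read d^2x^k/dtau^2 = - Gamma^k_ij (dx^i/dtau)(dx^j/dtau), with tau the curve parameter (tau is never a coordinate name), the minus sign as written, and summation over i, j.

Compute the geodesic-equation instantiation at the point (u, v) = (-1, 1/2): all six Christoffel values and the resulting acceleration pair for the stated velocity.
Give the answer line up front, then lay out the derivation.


Answer: Gamma_uuu = 0, Gamma_uuv = 0, Gamma_uvv = -17/8, Gamma_vuu = 0, Gamma_vuv = 4/17, Gamma_vvv = 0; accelerations (d^2u/dtau^2, d^2v/dtau^2) = (17/512, 3/34)

E = 2, F = 0, G = 289/16 at the point
E_u = 0, E_v = 0, F_u = 0, F_v = 0, G_u = 17/2, G_v = 0
EG - F^2 = 289/8;  g^inv = (8/289) * [[289/16, 0], [0, 2]]
first-kind symbols [ij,l] = (1/2)(d_i g_jl + d_j g_il - d_l g_ij): [uu,u] = E_u/2 = 0, [uu,v] = F_u - E_v/2 = 0, [uv,u] = E_v/2 = 0, [uv,v] = G_u/2 = 17/4, [vv,u] = F_v - G_u/2 = -17/4, [vv,v] = G_v/2 = 0
Gamma^u_ij = (G*[ij,u] - F*[ij,v])/(EG - F^2), Gamma^v_ij = (E*[ij,v] - F*[ij,u])/(EG - F^2)
Gamma_uuu = 0, Gamma_uuv = 0, Gamma_uvv = -17/8, Gamma_vuu = 0, Gamma_vuv = 4/17, Gamma_vvv = 0
d^2u/dtau^2 = -(Gamma_uuu*(3/2)^2 + 2*Gamma_uuv*(3/2)*(-1/8) + Gamma_uvv*(-1/8)^2) = 17/512
d^2v/dtau^2 = -(Gamma_vuu*(3/2)^2 + 2*Gamma_vuv*(3/2)*(-1/8) + Gamma_vvv*(-1/8)^2) = 3/34


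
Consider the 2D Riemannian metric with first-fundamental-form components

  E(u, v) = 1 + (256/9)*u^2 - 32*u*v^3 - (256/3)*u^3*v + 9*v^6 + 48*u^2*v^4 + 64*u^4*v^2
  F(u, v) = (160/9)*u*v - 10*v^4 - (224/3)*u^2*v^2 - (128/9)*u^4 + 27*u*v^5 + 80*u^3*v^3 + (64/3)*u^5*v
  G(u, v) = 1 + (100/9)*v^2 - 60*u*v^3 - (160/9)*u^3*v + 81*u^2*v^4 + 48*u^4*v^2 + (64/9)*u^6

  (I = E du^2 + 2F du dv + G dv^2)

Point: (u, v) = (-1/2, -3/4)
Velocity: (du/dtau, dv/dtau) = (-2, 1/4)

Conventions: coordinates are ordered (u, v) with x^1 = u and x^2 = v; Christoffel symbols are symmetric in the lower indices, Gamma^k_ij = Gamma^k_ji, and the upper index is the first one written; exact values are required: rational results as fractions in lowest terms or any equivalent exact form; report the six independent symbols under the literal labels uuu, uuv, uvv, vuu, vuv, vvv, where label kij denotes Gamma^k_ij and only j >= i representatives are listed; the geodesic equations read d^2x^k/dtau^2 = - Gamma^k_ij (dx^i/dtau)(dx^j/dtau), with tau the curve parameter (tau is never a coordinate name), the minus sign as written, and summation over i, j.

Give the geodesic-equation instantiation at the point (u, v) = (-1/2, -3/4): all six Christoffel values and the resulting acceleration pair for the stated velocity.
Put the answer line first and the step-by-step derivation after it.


Answer: Gamma_uuu = -2432/42125, Gamma_uuv = -25764/42125, Gamma_uvv = -12464/42125, Gamma_vuu = -1792/8425, Gamma_vuv = -18984/8425, Gamma_vvv = -9184/8425; accelerations (d^2u/dtau^2, d^2v/dtau^2) = (-15257/42125, -11242/8425)

E = 37225/36864, F = 665/18432, G = 10441/9216 at the point
E_u = -19/144, E_v = -2147/1536, F_u = -8681/9216, F_v = -13423/4608, G_u = -3955/768, G_v = -1435/576
EG - F^2 = 42125/36864;  g^inv = (36864/42125) * [[10441/9216, -665/18432], [-665/18432, 37225/36864]]
first-kind symbols [ij,l] = (1/2)(d_i g_jl + d_j g_il - d_l g_ij): [uu,u] = E_u/2 = -19/288, [uu,v] = F_u - E_v/2 = -35/144, [uv,u] = E_v/2 = -2147/3072, [uv,v] = G_u/2 = -3955/1536, [vv,u] = F_v - G_u/2 = -779/2304, [vv,v] = G_v/2 = -1435/1152
Gamma^u_ij = (G*[ij,u] - F*[ij,v])/(EG - F^2), Gamma^v_ij = (E*[ij,v] - F*[ij,u])/(EG - F^2)
Gamma_uuu = -2432/42125, Gamma_uuv = -25764/42125, Gamma_uvv = -12464/42125, Gamma_vuu = -1792/8425, Gamma_vuv = -18984/8425, Gamma_vvv = -9184/8425
d^2u/dtau^2 = -(Gamma_uuu*(-2)^2 + 2*Gamma_uuv*(-2)*(1/4) + Gamma_uvv*(1/4)^2) = -15257/42125
d^2v/dtau^2 = -(Gamma_vuu*(-2)^2 + 2*Gamma_vuv*(-2)*(1/4) + Gamma_vvv*(1/4)^2) = -11242/8425
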